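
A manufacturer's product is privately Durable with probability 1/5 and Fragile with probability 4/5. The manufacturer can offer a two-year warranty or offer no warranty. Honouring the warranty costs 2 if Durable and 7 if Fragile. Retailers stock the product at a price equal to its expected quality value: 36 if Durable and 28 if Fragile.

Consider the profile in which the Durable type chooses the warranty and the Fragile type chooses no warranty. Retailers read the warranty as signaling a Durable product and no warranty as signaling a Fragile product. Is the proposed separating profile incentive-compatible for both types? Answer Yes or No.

Under these beliefs, the warranty earns price 36 and no warranty earns price 28.
Durable: the warranty nets 36 − 2 = 34; no warranty nets 28. Durable prefers the warranty.
Fragile: the warranty nets 36 − 7 = 29; no warranty nets 28. Fragile would deviate to the warranty.
Fragile has a profitable deviation, so the profile is not an equilibrium.

No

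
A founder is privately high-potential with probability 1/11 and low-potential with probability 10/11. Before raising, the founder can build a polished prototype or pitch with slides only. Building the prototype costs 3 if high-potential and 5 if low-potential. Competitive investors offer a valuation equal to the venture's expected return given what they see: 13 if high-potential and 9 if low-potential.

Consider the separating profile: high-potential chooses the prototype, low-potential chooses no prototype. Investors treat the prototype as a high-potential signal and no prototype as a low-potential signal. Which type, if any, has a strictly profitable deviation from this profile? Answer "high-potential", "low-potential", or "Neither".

The prototype pays 13; no prototype pays 9.
high-potential: assigned the prototype, nets 13 − 3 = 10; deviating to no prototype nets 9.
low-potential: assigned no prototype, nets 9; deviating to the prototype nets 13 − 5 = 8.
Both types strictly prefer their assigned action; no profitable deviation.

Neither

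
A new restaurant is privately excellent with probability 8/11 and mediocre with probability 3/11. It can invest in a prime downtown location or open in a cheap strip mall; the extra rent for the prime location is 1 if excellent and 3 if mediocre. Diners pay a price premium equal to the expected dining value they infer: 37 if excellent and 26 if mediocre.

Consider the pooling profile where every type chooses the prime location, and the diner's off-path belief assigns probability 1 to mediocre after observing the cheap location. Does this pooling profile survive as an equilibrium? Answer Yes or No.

On path, the diner holds the prior and pays 8/11·37 + 3/11·26 = 34. Off path (the cheap location), believing mediocre, it pays 26.
excellent: the prime location nets 34 − 1 = 33; the cheap location nets 26. excellent stays.
mediocre: the prime location nets 34 − 3 = 31; the cheap location nets 26. mediocre stays.
No type deviates, so pooling is sustained.

Yes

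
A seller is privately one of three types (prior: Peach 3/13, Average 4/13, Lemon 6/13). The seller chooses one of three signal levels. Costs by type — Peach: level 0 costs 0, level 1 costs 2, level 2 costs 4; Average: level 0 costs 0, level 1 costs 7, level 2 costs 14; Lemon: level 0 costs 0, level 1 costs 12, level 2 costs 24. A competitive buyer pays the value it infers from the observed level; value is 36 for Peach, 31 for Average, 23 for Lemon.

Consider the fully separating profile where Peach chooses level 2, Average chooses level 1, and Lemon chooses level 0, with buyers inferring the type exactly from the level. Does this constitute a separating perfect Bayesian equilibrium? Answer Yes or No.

Separating prices: level 2 → 36, level 1 → 31, level 0 → 23.
Peach (assigned level 2): level 0: 23 − 0 = 23; level 1: 31 − 2 = 29; level 2: 36 − 4 = 32. Peach stays.
Average (assigned level 1): level 0: 23 − 0 = 23; level 1: 31 − 7 = 24; level 2: 36 − 14 = 22. Average stays.
Lemon (assigned level 0): level 0: 23 − 0 = 23; level 1: 31 − 12 = 19; level 2: 36 − 24 = 12. Lemon stays.
Every type prefers its assigned level; separation holds.

Yes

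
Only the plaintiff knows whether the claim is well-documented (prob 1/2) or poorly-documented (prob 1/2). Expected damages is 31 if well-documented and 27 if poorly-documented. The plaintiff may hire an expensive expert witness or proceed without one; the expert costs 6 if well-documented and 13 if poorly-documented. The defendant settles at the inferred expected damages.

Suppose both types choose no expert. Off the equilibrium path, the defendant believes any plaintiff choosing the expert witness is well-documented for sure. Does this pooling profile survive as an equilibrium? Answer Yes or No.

Yes

On path, the defendant holds the prior and pays 1/2·31 + 1/2·27 = 29. Off path (the expert witness), believing well-documented, it pays 31.
well-documented: no expert nets 29; the expert witness nets 31 − 6 = 25. well-documented stays.
poorly-documented: no expert nets 29; the expert witness nets 31 − 13 = 18. poorly-documented stays.
No type deviates, so pooling is sustained.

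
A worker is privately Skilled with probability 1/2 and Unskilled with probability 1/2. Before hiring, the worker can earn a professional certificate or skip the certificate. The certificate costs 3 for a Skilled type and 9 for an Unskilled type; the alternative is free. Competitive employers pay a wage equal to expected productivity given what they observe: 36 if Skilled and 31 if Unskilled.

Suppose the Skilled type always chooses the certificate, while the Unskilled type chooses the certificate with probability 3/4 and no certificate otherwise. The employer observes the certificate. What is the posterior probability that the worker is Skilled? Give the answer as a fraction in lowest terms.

4/7

P(the certificate) = (1/2)·1 + (1/2)·(3/4) = 7/8.
By Bayes' rule, P(Skilled | the certificate) = (1/2) / (7/8) = 4/7.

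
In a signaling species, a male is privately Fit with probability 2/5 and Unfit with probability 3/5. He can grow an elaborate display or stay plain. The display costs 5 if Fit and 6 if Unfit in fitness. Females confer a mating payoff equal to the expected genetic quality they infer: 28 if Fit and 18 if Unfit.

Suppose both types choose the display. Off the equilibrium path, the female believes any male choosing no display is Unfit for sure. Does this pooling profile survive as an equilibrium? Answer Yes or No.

No

On path, the female holds the prior and pays 2/5·28 + 3/5·18 = 22. Off path (no display), believing Unfit, it pays 18.
Fit: the display nets 22 − 5 = 17; no display nets 18. Fit would deviate.
Unfit: the display nets 22 − 6 = 16; no display nets 18. Unfit would deviate.
A type deviates, so pooling fails.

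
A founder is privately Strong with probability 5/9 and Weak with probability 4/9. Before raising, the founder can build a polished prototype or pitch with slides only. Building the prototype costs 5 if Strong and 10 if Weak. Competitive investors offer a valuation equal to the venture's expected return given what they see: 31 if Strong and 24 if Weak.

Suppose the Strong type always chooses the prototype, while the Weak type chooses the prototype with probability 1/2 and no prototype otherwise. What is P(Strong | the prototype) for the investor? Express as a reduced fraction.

P(the prototype) = (5/9)·1 + (4/9)·(1/2) = 7/9.
By Bayes' rule, P(Strong | the prototype) = (5/9) / (7/9) = 5/7.

5/7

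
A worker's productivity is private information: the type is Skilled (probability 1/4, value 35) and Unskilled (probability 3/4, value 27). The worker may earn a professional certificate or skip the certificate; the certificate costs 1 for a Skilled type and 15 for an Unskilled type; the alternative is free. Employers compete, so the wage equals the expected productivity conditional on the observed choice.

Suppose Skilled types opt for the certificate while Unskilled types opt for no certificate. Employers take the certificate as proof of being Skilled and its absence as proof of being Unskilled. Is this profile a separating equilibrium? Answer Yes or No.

Under these beliefs, the certificate earns wage 35 and no certificate earns wage 27.
Skilled: the certificate nets 35 − 1 = 34; no certificate nets 27. Skilled prefers the certificate.
Unskilled: the certificate nets 35 − 15 = 20; no certificate nets 27. Unskilled prefers no certificate.
Neither type deviates, so the separating profile is an equilibrium.

Yes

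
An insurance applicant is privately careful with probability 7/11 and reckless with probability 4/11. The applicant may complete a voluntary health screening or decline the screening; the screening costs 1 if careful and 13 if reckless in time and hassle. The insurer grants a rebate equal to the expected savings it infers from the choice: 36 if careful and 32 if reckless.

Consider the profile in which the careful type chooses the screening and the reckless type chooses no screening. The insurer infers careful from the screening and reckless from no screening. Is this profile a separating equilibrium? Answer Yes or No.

Yes

Under these beliefs, the screening earns rebate 36 and no screening earns rebate 32.
careful: the screening nets 36 − 1 = 35; no screening nets 32. careful prefers the screening.
reckless: the screening nets 36 − 13 = 23; no screening nets 32. reckless prefers no screening.
Neither type deviates, so the separating profile is an equilibrium.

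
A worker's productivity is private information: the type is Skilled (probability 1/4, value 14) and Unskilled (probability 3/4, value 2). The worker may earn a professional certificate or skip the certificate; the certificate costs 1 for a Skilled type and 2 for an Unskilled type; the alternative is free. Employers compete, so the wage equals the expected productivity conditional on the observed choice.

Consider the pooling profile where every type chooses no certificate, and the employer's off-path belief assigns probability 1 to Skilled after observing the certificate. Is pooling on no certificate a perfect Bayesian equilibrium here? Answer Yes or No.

On path, the employer holds the prior and pays 1/4·14 + 3/4·2 = 5. Off path (the certificate), believing Skilled, it pays 14.
Skilled: no certificate nets 5; the certificate nets 14 − 1 = 13. Skilled would deviate.
Unskilled: no certificate nets 5; the certificate nets 14 − 2 = 12. Unskilled would deviate.
A type deviates, so pooling fails.

No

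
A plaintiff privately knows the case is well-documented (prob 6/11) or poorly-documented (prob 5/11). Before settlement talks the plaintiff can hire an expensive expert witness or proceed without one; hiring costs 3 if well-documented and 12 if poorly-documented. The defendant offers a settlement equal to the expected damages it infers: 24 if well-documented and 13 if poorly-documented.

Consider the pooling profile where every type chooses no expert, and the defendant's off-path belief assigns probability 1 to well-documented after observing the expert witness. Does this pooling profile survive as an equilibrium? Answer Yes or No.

On path, the defendant holds the prior and pays 6/11·24 + 5/11·13 = 19. Off path (the expert witness), believing well-documented, it pays 24.
well-documented: no expert nets 19; the expert witness nets 24 − 3 = 21. well-documented would deviate.
poorly-documented: no expert nets 19; the expert witness nets 24 − 12 = 12. poorly-documented stays.
A type deviates, so pooling fails.

No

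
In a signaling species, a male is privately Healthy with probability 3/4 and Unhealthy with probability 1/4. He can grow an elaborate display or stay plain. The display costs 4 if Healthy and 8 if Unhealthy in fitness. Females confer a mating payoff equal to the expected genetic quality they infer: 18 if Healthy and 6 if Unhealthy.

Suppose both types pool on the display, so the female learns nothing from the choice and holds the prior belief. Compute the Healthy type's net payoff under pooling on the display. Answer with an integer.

11

Pooled mating payoff = 3/4·18 + 1/4·6 = 15.
Healthy pays cost 4 for the display, so net payoff = 15 − 4 = 11.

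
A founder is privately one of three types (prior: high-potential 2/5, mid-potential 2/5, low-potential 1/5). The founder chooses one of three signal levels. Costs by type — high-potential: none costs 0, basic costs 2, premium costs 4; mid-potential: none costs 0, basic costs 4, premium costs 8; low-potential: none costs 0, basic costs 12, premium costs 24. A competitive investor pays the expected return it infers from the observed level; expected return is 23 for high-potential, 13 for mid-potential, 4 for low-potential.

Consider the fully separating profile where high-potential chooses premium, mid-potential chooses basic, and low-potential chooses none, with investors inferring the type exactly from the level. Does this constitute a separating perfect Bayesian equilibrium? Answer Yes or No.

Separating valuations: premium → 23, basic → 13, none → 4.
high-potential (assigned premium): none: 4 − 0 = 4; basic: 13 − 2 = 11; premium: 23 − 4 = 19. high-potential stays.
mid-potential (assigned basic): none: 4 − 0 = 4; basic: 13 − 4 = 9; premium: 23 − 8 = 15. mid-potential prefers premium.
low-potential (assigned none): none: 4 − 0 = 4; basic: 13 − 12 = 1; premium: 23 − 24 = -1. low-potential stays.
At least one type deviates; the separating profile fails.

No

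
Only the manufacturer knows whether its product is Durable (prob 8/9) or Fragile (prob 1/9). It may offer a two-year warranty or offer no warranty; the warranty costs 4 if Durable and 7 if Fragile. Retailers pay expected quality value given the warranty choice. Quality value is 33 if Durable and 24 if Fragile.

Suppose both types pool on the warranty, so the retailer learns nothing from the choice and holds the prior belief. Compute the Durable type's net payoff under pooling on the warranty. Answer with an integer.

Pooled price = 8/9·33 + 1/9·24 = 32.
Durable pays cost 4 for the warranty, so net payoff = 32 − 4 = 28.

28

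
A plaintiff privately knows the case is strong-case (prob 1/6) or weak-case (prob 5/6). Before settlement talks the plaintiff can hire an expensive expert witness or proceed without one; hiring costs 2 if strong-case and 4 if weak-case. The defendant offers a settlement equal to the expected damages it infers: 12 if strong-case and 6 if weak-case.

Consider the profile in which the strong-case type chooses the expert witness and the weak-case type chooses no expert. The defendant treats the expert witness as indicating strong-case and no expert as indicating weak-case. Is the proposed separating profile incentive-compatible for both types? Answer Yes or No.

No

Under these beliefs, the expert witness earns settlement 12 and no expert earns settlement 6.
strong-case: the expert witness nets 12 − 2 = 10; no expert nets 6. strong-case prefers the expert witness.
weak-case: the expert witness nets 12 − 4 = 8; no expert nets 6. weak-case would deviate to the expert witness.
weak-case has a profitable deviation, so the profile is not an equilibrium.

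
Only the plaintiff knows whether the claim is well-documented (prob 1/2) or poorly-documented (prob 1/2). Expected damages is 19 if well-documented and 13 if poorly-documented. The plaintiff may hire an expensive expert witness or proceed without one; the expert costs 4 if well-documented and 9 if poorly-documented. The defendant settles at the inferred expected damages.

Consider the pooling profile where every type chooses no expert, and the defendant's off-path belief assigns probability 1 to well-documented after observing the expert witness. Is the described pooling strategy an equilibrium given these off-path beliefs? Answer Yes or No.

Yes

On path, the defendant holds the prior and pays 1/2·19 + 1/2·13 = 16. Off path (the expert witness), believing well-documented, it pays 19.
well-documented: no expert nets 16; the expert witness nets 19 − 4 = 15. well-documented stays.
poorly-documented: no expert nets 16; the expert witness nets 19 − 9 = 10. poorly-documented stays.
No type deviates, so pooling is sustained.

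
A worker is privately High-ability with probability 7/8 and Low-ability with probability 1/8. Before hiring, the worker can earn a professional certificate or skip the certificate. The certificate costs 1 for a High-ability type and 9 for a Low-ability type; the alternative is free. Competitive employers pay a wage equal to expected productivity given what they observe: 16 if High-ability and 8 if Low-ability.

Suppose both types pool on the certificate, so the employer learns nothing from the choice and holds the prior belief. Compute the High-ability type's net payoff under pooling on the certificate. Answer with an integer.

14

Pooled wage = 7/8·16 + 1/8·8 = 15.
High-ability pays cost 1 for the certificate, so net payoff = 15 − 1 = 14.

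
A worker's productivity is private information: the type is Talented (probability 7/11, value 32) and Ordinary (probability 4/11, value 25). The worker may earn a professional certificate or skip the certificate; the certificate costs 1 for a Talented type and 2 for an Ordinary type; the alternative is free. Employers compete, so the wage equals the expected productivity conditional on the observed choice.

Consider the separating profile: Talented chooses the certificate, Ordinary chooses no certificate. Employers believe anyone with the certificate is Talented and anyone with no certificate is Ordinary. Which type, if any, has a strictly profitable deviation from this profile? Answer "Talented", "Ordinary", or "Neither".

Ordinary

The certificate pays 32; no certificate pays 25.
Talented: assigned the certificate, nets 32 − 1 = 31; deviating to no certificate nets 25.
Ordinary: assigned no certificate, nets 25; deviating to the certificate nets 32 − 2 = 30.
The Ordinary type gains 5 by deviating.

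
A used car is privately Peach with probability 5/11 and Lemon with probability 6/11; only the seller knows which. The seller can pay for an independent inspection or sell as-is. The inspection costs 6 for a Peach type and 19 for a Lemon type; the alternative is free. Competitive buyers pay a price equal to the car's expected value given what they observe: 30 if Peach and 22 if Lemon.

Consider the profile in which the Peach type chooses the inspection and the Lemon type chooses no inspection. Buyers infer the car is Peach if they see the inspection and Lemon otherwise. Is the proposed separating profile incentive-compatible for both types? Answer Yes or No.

Yes

Under these beliefs, the inspection earns price 30 and no inspection earns price 22.
Peach: the inspection nets 30 − 6 = 24; no inspection nets 22. Peach prefers the inspection.
Lemon: the inspection nets 30 − 19 = 11; no inspection nets 22. Lemon prefers no inspection.
Neither type deviates, so the separating profile is an equilibrium.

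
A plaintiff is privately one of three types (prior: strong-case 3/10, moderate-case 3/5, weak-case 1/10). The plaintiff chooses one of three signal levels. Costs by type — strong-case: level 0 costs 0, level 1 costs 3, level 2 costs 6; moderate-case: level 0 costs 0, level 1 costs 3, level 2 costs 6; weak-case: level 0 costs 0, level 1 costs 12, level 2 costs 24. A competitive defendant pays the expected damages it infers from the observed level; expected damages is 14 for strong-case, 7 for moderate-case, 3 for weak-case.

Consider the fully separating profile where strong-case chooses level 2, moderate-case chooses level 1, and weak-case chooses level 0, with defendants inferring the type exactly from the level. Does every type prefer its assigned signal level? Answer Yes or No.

No

Separating settlements: level 2 → 14, level 1 → 7, level 0 → 3.
strong-case (assigned level 2): level 0: 3 − 0 = 3; level 1: 7 − 3 = 4; level 2: 14 − 6 = 8. strong-case stays.
moderate-case (assigned level 1): level 0: 3 − 0 = 3; level 1: 7 − 3 = 4; level 2: 14 − 6 = 8. moderate-case prefers level 2.
weak-case (assigned level 0): level 0: 3 − 0 = 3; level 1: 7 − 12 = -5; level 2: 14 − 24 = -10. weak-case stays.
At least one type deviates; the separating profile fails.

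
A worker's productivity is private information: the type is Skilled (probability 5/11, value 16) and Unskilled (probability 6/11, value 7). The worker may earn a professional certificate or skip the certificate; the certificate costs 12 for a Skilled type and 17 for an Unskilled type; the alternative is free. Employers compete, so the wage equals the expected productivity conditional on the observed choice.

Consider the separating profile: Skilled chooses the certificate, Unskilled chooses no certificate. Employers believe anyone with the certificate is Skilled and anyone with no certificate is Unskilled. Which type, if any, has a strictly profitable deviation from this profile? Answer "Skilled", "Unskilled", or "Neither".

Skilled

The certificate pays 16; no certificate pays 7.
Skilled: assigned the certificate, nets 16 − 12 = 4; deviating to no certificate nets 7.
Unskilled: assigned no certificate, nets 7; deviating to the certificate nets 16 − 17 = -1.
The Skilled type gains 3 by deviating.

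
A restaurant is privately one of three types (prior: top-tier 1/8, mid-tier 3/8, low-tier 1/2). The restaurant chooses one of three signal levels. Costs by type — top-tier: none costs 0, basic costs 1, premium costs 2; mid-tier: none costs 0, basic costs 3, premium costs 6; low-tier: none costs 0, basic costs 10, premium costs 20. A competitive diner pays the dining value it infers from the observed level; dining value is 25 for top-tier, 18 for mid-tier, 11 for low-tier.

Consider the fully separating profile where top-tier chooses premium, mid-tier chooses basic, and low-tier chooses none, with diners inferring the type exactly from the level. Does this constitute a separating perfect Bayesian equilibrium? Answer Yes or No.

No

Separating price premiums: premium → 25, basic → 18, none → 11.
top-tier (assigned premium): none: 11 − 0 = 11; basic: 18 − 1 = 17; premium: 25 − 2 = 23. top-tier stays.
mid-tier (assigned basic): none: 11 − 0 = 11; basic: 18 − 3 = 15; premium: 25 − 6 = 19. mid-tier prefers premium.
low-tier (assigned none): none: 11 − 0 = 11; basic: 18 − 10 = 8; premium: 25 − 20 = 5. low-tier stays.
At least one type deviates; the separating profile fails.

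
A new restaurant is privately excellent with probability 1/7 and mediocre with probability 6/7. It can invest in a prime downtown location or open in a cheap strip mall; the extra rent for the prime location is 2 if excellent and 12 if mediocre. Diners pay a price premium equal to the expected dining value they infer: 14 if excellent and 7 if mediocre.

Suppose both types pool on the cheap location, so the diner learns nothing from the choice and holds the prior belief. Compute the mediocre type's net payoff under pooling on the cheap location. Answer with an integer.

8

Pooled price premium = 1/7·14 + 6/7·7 = 8.
mediocre pays no cost for the cheap location, so net payoff = 8.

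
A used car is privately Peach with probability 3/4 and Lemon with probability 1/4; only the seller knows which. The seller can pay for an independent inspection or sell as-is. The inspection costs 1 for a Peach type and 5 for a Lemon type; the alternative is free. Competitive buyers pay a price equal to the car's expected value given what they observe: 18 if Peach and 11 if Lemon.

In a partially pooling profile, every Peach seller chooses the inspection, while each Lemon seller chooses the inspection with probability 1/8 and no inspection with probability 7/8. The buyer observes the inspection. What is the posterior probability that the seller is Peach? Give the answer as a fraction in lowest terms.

24/25

P(the inspection) = (3/4)·1 + (1/4)·(1/8) = 25/32.
By Bayes' rule, P(Peach | the inspection) = (3/4) / (25/32) = 24/25.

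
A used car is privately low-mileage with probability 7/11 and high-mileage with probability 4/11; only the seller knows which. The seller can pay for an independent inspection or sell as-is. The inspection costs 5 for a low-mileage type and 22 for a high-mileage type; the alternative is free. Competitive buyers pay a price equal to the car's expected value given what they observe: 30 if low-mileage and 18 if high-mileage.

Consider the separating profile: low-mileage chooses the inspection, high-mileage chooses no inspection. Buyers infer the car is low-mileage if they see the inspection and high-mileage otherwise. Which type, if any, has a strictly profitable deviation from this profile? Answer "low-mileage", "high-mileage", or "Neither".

The inspection pays 30; no inspection pays 18.
low-mileage: assigned the inspection, nets 30 − 5 = 25; deviating to no inspection nets 18.
high-mileage: assigned no inspection, nets 18; deviating to the inspection nets 30 − 22 = 8.
Both types strictly prefer their assigned action; no profitable deviation.

Neither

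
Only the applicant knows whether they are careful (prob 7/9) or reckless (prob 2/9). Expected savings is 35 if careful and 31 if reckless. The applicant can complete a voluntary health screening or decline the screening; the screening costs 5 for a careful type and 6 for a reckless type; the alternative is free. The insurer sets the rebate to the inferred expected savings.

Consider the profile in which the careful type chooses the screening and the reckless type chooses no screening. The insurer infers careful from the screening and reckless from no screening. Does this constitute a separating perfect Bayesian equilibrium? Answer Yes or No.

Under these beliefs, the screening earns rebate 35 and no screening earns rebate 31.
careful: the screening nets 35 − 5 = 30; no screening nets 31. careful would deviate to no screening.
reckless: the screening nets 35 − 6 = 29; no screening nets 31. reckless prefers no screening.
careful has a profitable deviation, so the profile is not an equilibrium.

No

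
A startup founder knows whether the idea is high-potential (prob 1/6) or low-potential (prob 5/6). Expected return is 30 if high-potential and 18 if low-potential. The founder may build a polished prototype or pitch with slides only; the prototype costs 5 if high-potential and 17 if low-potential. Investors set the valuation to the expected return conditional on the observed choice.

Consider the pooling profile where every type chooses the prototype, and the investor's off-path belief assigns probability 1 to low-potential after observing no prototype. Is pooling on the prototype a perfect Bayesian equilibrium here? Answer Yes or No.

On path, the investor holds the prior and pays 1/6·30 + 5/6·18 = 20. Off path (no prototype), believing low-potential, it pays 18.
high-potential: the prototype nets 20 − 5 = 15; no prototype nets 18. high-potential would deviate.
low-potential: the prototype nets 20 − 17 = 3; no prototype nets 18. low-potential would deviate.
A type deviates, so pooling fails.

No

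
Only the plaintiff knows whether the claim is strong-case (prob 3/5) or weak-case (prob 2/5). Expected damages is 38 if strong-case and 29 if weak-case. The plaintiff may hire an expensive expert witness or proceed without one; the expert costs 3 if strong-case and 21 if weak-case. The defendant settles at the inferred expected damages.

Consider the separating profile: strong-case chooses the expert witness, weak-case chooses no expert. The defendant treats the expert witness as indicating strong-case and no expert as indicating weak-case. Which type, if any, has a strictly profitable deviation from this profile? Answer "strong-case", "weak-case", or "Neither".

Neither

The expert witness pays 38; no expert pays 29.
strong-case: assigned the expert witness, nets 38 − 3 = 35; deviating to no expert nets 29.
weak-case: assigned no expert, nets 29; deviating to the expert witness nets 38 − 21 = 17.
Both types strictly prefer their assigned action; no profitable deviation.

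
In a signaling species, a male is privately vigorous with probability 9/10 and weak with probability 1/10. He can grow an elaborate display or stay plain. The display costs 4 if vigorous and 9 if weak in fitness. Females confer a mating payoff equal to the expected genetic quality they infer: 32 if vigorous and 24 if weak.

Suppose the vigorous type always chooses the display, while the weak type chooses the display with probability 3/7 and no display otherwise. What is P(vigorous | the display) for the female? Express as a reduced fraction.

P(the display) = (9/10)·1 + (1/10)·(3/7) = 33/35.
By Bayes' rule, P(vigorous | the display) = (9/10) / (33/35) = 21/22.

21/22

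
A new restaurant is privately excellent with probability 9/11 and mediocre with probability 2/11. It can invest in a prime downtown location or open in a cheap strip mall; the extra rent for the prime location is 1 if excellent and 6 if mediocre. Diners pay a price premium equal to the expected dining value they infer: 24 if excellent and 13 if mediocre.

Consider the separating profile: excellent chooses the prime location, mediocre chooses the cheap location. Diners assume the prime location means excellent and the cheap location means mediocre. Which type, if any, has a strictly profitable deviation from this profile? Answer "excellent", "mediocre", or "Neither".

mediocre

The prime location pays 24; the cheap location pays 13.
excellent: assigned the prime location, nets 24 − 1 = 23; deviating to the cheap location nets 13.
mediocre: assigned the cheap location, nets 13; deviating to the prime location nets 24 − 6 = 18.
The mediocre type gains 5 by deviating.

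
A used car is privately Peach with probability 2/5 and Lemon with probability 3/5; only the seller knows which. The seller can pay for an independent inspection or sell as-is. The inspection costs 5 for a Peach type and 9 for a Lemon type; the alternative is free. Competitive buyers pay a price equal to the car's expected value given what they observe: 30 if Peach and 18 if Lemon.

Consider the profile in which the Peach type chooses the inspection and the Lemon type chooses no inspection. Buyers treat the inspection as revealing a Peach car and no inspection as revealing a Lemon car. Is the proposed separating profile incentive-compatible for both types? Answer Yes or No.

Under these beliefs, the inspection earns price 30 and no inspection earns price 18.
Peach: the inspection nets 30 − 5 = 25; no inspection nets 18. Peach prefers the inspection.
Lemon: the inspection nets 30 − 9 = 21; no inspection nets 18. Lemon would deviate to the inspection.
Lemon has a profitable deviation, so the profile is not an equilibrium.

No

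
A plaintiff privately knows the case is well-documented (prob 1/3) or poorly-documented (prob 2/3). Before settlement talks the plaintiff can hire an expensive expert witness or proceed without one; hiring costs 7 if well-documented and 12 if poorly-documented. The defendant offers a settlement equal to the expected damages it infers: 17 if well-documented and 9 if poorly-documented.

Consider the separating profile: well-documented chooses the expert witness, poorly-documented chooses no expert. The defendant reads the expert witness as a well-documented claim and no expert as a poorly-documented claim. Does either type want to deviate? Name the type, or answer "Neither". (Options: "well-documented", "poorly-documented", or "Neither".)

Neither

The expert witness pays 17; no expert pays 9.
well-documented: assigned the expert witness, nets 17 − 7 = 10; deviating to no expert nets 9.
poorly-documented: assigned no expert, nets 9; deviating to the expert witness nets 17 − 12 = 5.
Both types strictly prefer their assigned action; no profitable deviation.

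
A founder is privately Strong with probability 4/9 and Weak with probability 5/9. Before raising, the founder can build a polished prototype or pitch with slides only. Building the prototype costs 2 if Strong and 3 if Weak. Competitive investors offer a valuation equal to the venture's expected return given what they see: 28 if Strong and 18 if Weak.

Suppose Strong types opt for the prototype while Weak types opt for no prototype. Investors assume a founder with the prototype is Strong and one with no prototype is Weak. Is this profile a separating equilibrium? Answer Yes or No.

No

Under these beliefs, the prototype earns valuation 28 and no prototype earns valuation 18.
Strong: the prototype nets 28 − 2 = 26; no prototype nets 18. Strong prefers the prototype.
Weak: the prototype nets 28 − 3 = 25; no prototype nets 18. Weak would deviate to the prototype.
Weak has a profitable deviation, so the profile is not an equilibrium.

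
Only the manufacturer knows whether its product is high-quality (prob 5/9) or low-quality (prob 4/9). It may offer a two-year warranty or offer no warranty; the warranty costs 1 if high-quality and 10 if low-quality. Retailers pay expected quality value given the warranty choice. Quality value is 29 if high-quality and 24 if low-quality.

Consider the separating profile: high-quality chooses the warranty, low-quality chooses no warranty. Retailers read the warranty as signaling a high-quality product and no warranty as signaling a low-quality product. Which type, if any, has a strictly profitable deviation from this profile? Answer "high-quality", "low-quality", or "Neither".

The warranty pays 29; no warranty pays 24.
high-quality: assigned the warranty, nets 29 − 1 = 28; deviating to no warranty nets 24.
low-quality: assigned no warranty, nets 24; deviating to the warranty nets 29 − 10 = 19.
Both types strictly prefer their assigned action; no profitable deviation.

Neither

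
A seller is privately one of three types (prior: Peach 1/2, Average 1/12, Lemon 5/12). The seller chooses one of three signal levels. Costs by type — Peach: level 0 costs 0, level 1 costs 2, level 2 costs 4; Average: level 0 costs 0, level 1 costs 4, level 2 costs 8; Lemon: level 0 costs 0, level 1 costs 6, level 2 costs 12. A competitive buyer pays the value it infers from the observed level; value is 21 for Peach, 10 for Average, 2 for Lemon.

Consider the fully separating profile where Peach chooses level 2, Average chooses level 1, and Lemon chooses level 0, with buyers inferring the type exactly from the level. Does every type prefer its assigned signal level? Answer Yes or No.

Separating prices: level 2 → 21, level 1 → 10, level 0 → 2.
Peach (assigned level 2): level 0: 2 − 0 = 2; level 1: 10 − 2 = 8; level 2: 21 − 4 = 17. Peach stays.
Average (assigned level 1): level 0: 2 − 0 = 2; level 1: 10 − 4 = 6; level 2: 21 − 8 = 13. Average prefers level 2.
Lemon (assigned level 0): level 0: 2 − 0 = 2; level 1: 10 − 6 = 4; level 2: 21 − 12 = 9. Lemon prefers level 2.
At least one type deviates; the separating profile fails.

No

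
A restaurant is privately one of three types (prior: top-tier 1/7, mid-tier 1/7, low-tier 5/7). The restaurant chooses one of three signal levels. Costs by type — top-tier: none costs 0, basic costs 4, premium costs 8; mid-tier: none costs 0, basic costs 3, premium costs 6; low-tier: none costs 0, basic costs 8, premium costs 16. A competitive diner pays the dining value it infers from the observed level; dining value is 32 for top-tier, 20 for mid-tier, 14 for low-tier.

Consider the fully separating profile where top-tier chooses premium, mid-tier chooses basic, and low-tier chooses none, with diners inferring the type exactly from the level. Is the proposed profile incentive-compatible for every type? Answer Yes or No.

Separating price premiums: premium → 32, basic → 20, none → 14.
top-tier (assigned premium): none: 14 − 0 = 14; basic: 20 − 4 = 16; premium: 32 − 8 = 24. top-tier stays.
mid-tier (assigned basic): none: 14 − 0 = 14; basic: 20 − 3 = 17; premium: 32 − 6 = 26. mid-tier prefers premium.
low-tier (assigned none): none: 14 − 0 = 14; basic: 20 − 8 = 12; premium: 32 − 16 = 16. low-tier prefers premium.
At least one type deviates; the separating profile fails.

No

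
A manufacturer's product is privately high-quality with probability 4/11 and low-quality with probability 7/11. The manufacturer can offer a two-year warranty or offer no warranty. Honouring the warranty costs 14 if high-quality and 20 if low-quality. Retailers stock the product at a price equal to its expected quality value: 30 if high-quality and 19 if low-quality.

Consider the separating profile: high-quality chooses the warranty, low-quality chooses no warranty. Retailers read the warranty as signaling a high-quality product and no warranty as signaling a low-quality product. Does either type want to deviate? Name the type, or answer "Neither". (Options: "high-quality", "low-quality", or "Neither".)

The warranty pays 30; no warranty pays 19.
high-quality: assigned the warranty, nets 30 − 14 = 16; deviating to no warranty nets 19.
low-quality: assigned no warranty, nets 19; deviating to the warranty nets 30 − 20 = 10.
The high-quality type gains 3 by deviating.

high-quality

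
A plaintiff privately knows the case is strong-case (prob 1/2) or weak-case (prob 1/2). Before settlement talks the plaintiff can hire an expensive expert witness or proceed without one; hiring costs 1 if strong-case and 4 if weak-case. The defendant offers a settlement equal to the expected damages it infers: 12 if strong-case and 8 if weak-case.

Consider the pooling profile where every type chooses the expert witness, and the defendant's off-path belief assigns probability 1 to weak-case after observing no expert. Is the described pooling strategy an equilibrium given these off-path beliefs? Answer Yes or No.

No

On path, the defendant holds the prior and pays 1/2·12 + 1/2·8 = 10. Off path (no expert), believing weak-case, it pays 8.
strong-case: the expert witness nets 10 − 1 = 9; no expert nets 8. strong-case stays.
weak-case: the expert witness nets 10 − 4 = 6; no expert nets 8. weak-case would deviate.
A type deviates, so pooling fails.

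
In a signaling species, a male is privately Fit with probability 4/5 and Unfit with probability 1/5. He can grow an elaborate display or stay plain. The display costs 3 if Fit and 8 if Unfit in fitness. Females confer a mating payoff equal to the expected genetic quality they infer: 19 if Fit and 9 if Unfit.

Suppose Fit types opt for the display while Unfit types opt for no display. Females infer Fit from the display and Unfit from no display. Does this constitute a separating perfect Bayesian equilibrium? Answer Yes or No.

Under these beliefs, the display earns mating payoff 19 and no display earns mating payoff 9.
Fit: the display nets 19 − 3 = 16; no display nets 9. Fit prefers the display.
Unfit: the display nets 19 − 8 = 11; no display nets 9. Unfit would deviate to the display.
Unfit has a profitable deviation, so the profile is not an equilibrium.

No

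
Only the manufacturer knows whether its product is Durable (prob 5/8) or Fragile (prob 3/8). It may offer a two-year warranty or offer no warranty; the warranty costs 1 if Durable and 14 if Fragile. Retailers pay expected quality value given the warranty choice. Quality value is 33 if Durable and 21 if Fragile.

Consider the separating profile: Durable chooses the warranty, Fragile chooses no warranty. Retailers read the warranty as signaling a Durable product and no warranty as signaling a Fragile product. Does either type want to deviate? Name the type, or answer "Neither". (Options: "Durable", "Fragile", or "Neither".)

The warranty pays 33; no warranty pays 21.
Durable: assigned the warranty, nets 33 − 1 = 32; deviating to no warranty nets 21.
Fragile: assigned no warranty, nets 21; deviating to the warranty nets 33 − 14 = 19.
Both types strictly prefer their assigned action; no profitable deviation.

Neither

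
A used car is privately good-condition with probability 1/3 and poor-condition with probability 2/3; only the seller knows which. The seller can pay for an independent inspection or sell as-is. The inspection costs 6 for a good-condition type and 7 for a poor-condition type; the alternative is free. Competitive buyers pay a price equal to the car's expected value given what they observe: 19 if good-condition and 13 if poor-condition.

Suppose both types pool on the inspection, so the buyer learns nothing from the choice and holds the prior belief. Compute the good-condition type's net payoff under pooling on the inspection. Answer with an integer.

9

Pooled price = 1/3·19 + 2/3·13 = 15.
good-condition pays cost 6 for the inspection, so net payoff = 15 − 6 = 9.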